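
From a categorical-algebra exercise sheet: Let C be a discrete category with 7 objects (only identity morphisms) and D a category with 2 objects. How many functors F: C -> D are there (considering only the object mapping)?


A functor from a discrete category C to D is determined by
where each object maps. Each of the 7 objects of C can map
to any of the 2 objects of D independently.
Number of functors = 2^7 = 128

128


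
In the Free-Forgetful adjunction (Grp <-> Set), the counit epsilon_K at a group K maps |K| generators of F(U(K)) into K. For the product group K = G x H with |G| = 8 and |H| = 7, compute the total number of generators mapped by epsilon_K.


The counit epsilon_K: F(U(K)) -> K of the Free-Forgetful adjunction
maps |K| generators of F(U(K)) into K. For K = G x H (the product group),
|G x H| = |G| * |H|.
Total generators mapped = 8 * 7 = 56.

56


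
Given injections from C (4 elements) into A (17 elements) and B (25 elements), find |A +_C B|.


The pushout A +_C B identifies the images of C in A and B.
|A +_C B| = |A| + |B| - |C| (for injections).
= 17 + 25 - 4 = 38

38


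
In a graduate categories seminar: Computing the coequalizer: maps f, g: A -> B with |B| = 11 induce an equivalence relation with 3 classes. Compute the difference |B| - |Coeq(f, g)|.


The coequalizer Coeq(f, g) = B / ~ has one element per equivalence class.
|B| = 11, |Coeq(f, g)| = 3.
|B| - |Coeq(f, g)| = 11 - 3 = 8.

8


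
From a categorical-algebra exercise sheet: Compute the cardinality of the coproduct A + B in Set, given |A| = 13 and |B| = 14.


In Set, the coproduct A + B is the disjoint union.
|A + B| = |A| + |B| = 13 + 14 = 27

27


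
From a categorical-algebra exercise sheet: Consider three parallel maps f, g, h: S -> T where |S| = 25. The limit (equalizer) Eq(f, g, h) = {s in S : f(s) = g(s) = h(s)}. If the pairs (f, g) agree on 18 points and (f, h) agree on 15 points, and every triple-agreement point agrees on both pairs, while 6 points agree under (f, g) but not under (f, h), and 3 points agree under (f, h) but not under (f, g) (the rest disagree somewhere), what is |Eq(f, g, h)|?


Eq(f, g, h) is the triple-agreement set: points in S where all three
maps take the same value. Using inclusion-exclusion on the pairwise data:
Pair (f, g) agrees on 18 points; pair (f, h) on 15 points.
Points agreeing under (f, g) but not (f, h) = 6; under (f, h) but not (f, g) = 3.
Triple-agreement = agreement-in-(f, g) minus points that agree under (f, g) but not (f, h):
|Eq(f, g, h)| = 18 - 6 = 12
(cross-check via (f, h): 15 - 3 = 12.)

12


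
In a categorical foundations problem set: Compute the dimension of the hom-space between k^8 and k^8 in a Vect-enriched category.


In Vect-enriched categories, Hom(k^n, k^m) is the space of m x n matrices.
dim(Hom(k^8, k^8)) = 8 * 8 = 64

64


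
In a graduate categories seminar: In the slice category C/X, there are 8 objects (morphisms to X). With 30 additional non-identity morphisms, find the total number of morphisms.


In the slice category C/X, objects are morphisms to X.
Identity morphisms: 8 (one per object of C/X).
Non-identity morphisms: 30.
Total = 8 + 30 = 38

38


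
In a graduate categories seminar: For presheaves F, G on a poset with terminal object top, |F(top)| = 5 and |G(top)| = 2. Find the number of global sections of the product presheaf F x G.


Global sections of a presheaf on a poset with terminal top satisfy
Gamma(H) ~ H(top). Presheaves admit pointwise products, so
(F x G)(top) = F(top) x G(top) (Cartesian product).
|Gamma(F x G)| = |F(top)| * |G(top)| = 5 * 2 = 10.

10


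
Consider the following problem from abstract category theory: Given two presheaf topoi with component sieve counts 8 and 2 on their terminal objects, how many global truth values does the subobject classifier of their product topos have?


In a product of presheaf topoi E_1 x E_2, the subobject classifier
is Omega = Omega_1 x Omega_2 (componentwise), so
|Omega(top)| = |Omega_1(top_1)| * |Omega_2(top_2)|.
= 8 * 2 = 16.

16


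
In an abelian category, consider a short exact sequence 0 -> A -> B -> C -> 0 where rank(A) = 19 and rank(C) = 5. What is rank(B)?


For a short exact sequence 0 -> A -> B -> C -> 0,
rank is additive: rank(B) = rank(A) + rank(C).
rank(B) = 19 + 5 = 24

24


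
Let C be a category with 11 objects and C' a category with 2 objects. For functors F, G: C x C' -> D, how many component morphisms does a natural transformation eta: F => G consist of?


A natural transformation eta: F => G assigns one component morphism per
object of the domain category.
The domain is the product category C x C', so
|Ob(C x C')| = |Ob(C)| * |Ob(C')| = 11 * 2 = 22.
Therefore eta has 22 component morphisms.

22


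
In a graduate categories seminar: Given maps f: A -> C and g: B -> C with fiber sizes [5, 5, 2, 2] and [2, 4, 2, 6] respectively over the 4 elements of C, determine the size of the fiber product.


The pullback A x_C B consists of pairs (a, b) with f(a) = g(b).
For each element c in C, the fiber product has |f^-1(c)| * |g^-1(c)| elements.
Summing over C: 5 * 2 + 5 * 4 + 2 * 2 + 2 * 6
= 10 + 20 + 4 + 12 = 46

46


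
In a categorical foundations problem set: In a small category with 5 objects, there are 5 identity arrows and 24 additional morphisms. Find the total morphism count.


Each object has an identity morphism, giving 5 identities.
Adding the 24 non-identity morphisms:
Total = 5 + 24 = 29

29


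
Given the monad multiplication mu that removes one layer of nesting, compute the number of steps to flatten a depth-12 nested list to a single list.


Each application of mu: T^2 -> T removes one layer of nesting.
Starting at depth 12 (i.e., T^12(X)), we need to reach T(X).
Number of mu applications = 12 - 1 = 11

11


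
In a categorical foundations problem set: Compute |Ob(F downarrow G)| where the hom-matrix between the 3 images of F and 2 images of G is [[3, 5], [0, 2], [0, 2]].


Objects of (F downarrow G) are triples (a, b, h: F(a)->G(b)).
The count equals the sum of all entries in the hom-matrix.
sum(row 0) = 8
sum(row 1) = 2
sum(row 2) = 2
Grand total = 12

12


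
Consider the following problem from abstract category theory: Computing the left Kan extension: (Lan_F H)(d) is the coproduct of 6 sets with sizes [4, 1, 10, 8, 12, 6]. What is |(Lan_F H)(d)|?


Pointwise, the left Kan extension (Lan_F H)(d) is the colimit, indexed
by the comma category (F downarrow d), of H composed with the
projection (F downarrow d) -> C. Here that colimit is given
as a coproduct (disjoint union) of sets, so its cardinality is the
sum of the sizes of the summands.
Coproduct of sets with sizes: 4 + 1 + 10 + 8 + 12 + 6
= 41

41


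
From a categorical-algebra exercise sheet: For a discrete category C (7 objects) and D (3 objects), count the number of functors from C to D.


A functor from a discrete category C to D is determined by
where each object maps. Each of the 7 objects of C can map
to any of the 3 objects of D independently.
Number of functors = 3^7 = 2187

2187


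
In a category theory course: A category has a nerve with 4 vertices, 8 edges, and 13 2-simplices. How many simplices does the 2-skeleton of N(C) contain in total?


The 2-skeleton of the nerve N(C) consists of simplices in dimensions 0, 1, 2:
  |N(C)_0| = 4 (objects)
  |N(C)_1| = 8 (morphisms)
  |N(C)_2| = 13 (composable pairs)
Total = 4 + 8 + 13 = 25

25


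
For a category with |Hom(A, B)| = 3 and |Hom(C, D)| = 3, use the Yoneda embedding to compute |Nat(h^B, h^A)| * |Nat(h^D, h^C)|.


By the Yoneda lemma, Nat(h^B, h^A) is isomorphic to Hom(A, B),
so |Nat(h^B, h^A)| = |Hom(A, B)| and |Nat(h^D, h^C)| = |Hom(C, D)|.
|Hom(A, B)| = 3, |Hom(C, D)| = 3.
|Nat(h^B, h^A) x Nat(h^D, h^C)| = 3 * 3 = 9

9


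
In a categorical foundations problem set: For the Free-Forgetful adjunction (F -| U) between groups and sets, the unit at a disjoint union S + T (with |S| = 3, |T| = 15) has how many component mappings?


The unit eta_X: X -> U(F(X)) of the Free-Forgetful adjunction
maps each element of X to a generator of F(X). For X = S + T (disjoint
union in Set), |S + T| = |S| + |T|.
Total mappings = 3 + 15 = 18.

18


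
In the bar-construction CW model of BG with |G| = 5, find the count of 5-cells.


In the bar-construction CW model of BG, the n-cells are indexed by
n-tuples [g_1|...|g_n] of non-identity elements of G (degenerate
simplices with some g_i = e do not contribute cells), so there are
(|G| - 1)^n n-cells.
For dim = 5 with |G| = 5:
cells = (5 - 1)^5 = 4^5 = 1024

1024


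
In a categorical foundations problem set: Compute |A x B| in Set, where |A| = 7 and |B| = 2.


In Set, the product A x B is the Cartesian product.
By the universal property, |A x B| = |A| * |B|.
|A x B| = 7 * 2 = 14

14


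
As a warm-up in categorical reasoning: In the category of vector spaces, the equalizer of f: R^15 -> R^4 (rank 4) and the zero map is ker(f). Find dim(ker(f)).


The equalizer of f and the zero map is ker(f).
By the rank-nullity theorem: dim(ker(f)) = dim(domain) - rank(f).
dim(ker(f)) = 15 - 4 = 11

11


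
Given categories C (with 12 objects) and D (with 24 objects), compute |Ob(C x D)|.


The product category C x D has objects that are pairs (c, d).
Number of pairs = |Ob(C)| * |Ob(D)| = 12 * 24 = 288

288


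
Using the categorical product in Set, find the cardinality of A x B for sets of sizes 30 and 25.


In Set, the product A x B is the Cartesian product.
By the universal property, |A x B| = |A| * |B|.
|A x B| = 30 * 25 = 750

750


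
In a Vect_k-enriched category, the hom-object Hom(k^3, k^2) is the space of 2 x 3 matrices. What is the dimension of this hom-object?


In Vect-enriched categories, Hom(k^n, k^m) is the space of m x n matrices.
dim(Hom(k^3, k^2)) = 2 * 3 = 6

6


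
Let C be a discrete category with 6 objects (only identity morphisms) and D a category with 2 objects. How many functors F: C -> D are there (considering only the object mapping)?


A functor from a discrete category C to D is determined by
where each object maps. Each of the 6 objects of C can map
to any of the 2 objects of D independently.
Number of functors = 2^6 = 64

64


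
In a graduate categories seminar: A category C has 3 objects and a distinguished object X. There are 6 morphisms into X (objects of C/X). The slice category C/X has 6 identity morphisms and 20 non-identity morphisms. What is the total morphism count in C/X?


In the slice category C/X, objects are morphisms to X.
Identity morphisms: 6 (one per object of C/X).
Non-identity morphisms: 20.
Total = 6 + 20 = 26

26


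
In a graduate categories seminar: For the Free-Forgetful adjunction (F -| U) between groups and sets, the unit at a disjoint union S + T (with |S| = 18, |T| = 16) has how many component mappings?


The unit eta_X: X -> U(F(X)) of the Free-Forgetful adjunction
maps each element of X to a generator of F(X). For X = S + T (disjoint
union in Set), |S + T| = |S| + |T|.
Total mappings = 18 + 16 = 34.

34


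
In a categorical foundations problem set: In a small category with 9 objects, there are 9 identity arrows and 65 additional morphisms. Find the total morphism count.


Each object has an identity morphism, giving 9 identities.
Adding the 65 non-identity morphisms:
Total = 9 + 65 = 74

74


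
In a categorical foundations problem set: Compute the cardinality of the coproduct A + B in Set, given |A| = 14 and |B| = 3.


In Set, the coproduct A + B is the disjoint union.
|A + B| = |A| + |B| = 14 + 3 = 17

17


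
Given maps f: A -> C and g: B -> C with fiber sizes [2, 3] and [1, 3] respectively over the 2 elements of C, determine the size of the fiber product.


The pullback A x_C B consists of pairs (a, b) with f(a) = g(b).
For each element c in C, the fiber product has |f^-1(c)| * |g^-1(c)| elements.
Summing over C: 2 * 1 + 3 * 3
= 2 + 9 = 11

11


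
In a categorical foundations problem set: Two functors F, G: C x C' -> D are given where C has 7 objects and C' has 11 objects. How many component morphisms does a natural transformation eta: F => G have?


A natural transformation eta: F => G assigns one component morphism per
object of the domain category.
The domain is the product category C x C', so
|Ob(C x C')| = |Ob(C)| * |Ob(C')| = 7 * 11 = 77.
Therefore eta has 77 component morphisms.

77


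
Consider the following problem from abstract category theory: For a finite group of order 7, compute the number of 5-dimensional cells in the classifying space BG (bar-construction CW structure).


In the bar-construction CW model of BG, the n-cells are indexed by
n-tuples [g_1|...|g_n] of non-identity elements of G (degenerate
simplices with some g_i = e do not contribute cells), so there are
(|G| - 1)^n n-cells.
For dim = 5 with |G| = 7:
cells = (7 - 1)^5 = 6^5 = 7776

7776


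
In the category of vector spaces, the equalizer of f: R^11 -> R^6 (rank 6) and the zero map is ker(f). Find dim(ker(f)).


The equalizer of f and the zero map is ker(f).
By the rank-nullity theorem: dim(ker(f)) = dim(domain) - rank(f).
dim(ker(f)) = 11 - 6 = 5

5


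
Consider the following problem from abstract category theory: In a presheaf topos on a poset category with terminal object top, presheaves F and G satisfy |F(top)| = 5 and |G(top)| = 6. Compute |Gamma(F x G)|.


Global sections of a presheaf on a poset with terminal top satisfy
Gamma(H) ~ H(top). Presheaves admit pointwise products, so
(F x G)(top) = F(top) x G(top) (Cartesian product).
|Gamma(F x G)| = |F(top)| * |G(top)| = 5 * 6 = 30.

30


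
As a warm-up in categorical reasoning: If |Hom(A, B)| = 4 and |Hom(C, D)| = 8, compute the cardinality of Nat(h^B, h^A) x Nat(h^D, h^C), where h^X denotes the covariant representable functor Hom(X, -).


By the Yoneda lemma, Nat(h^B, h^A) is isomorphic to Hom(A, B),
so |Nat(h^B, h^A)| = |Hom(A, B)| and |Nat(h^D, h^C)| = |Hom(C, D)|.
|Hom(A, B)| = 4, |Hom(C, D)| = 8.
|Nat(h^B, h^A) x Nat(h^D, h^C)| = 4 * 8 = 32

32


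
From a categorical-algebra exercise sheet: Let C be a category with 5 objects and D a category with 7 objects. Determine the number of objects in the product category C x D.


The product category C x D has objects that are pairs (c, d).
Number of pairs = |Ob(C)| * |Ob(D)| = 5 * 7 = 35

35


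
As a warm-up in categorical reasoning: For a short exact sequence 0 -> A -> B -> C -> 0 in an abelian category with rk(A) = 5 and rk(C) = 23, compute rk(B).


For a short exact sequence 0 -> A -> B -> C -> 0,
rank is additive: rank(B) = rank(A) + rank(C).
rank(B) = 5 + 23 = 28

28


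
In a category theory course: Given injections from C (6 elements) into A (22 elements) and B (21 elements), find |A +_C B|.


The pushout A +_C B identifies the images of C in A and B.
|A +_C B| = |A| + |B| - |C| (for injections).
= 22 + 21 - 6 = 37

37


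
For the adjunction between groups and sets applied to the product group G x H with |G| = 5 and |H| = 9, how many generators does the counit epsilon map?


The counit epsilon_K: F(U(K)) -> K of the Free-Forgetful adjunction
maps |K| generators of F(U(K)) into K. For K = G x H (the product group),
|G x H| = |G| * |H|.
Total generators mapped = 5 * 9 = 45.

45


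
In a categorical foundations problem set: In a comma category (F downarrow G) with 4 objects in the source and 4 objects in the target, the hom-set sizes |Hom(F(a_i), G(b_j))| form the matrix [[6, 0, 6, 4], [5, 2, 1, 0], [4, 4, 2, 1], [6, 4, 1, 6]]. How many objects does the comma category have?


Objects of (F downarrow G) are triples (a, b, h: F(a)->G(b)).
The count equals the sum of all entries in the hom-matrix.
sum(row 0) = 16
sum(row 1) = 8
sum(row 2) = 11
sum(row 3) = 17
Grand total = 52

52


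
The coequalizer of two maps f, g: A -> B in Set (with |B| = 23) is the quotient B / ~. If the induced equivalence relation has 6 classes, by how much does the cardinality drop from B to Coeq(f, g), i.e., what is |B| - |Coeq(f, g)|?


The coequalizer Coeq(f, g) = B / ~ has one element per equivalence class.
|B| = 23, |Coeq(f, g)| = 6.
|B| - |Coeq(f, g)| = 23 - 6 = 17.

17


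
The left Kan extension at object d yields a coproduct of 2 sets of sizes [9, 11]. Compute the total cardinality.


Pointwise, the left Kan extension (Lan_F H)(d) is the colimit, indexed
by the comma category (F downarrow d), of H composed with the
projection (F downarrow d) -> C. Here that colimit is given
as a coproduct (disjoint union) of sets, so its cardinality is the
sum of the sizes of the summands.
Coproduct of sets with sizes: 9 + 11
= 20

20


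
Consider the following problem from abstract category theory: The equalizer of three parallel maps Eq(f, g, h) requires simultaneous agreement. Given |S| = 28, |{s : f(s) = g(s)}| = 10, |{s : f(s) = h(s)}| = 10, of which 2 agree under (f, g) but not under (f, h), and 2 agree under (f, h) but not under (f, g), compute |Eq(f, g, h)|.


Eq(f, g, h) is the triple-agreement set: points in S where all three
maps take the same value. Using inclusion-exclusion on the pairwise data:
Pair (f, g) agrees on 10 points; pair (f, h) on 10 points.
Points agreeing under (f, g) but not (f, h) = 2; under (f, h) but not (f, g) = 2.
Triple-agreement = agreement-in-(f, g) minus points that agree under (f, g) but not (f, h):
|Eq(f, g, h)| = 10 - 2 = 8
(cross-check via (f, h): 10 - 2 = 8.)

8


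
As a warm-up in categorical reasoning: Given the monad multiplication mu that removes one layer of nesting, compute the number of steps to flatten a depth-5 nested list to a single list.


Each application of mu: T^2 -> T removes one layer of nesting.
Starting at depth 5 (i.e., T^5(X)), we need to reach T(X).
Number of mu applications = 5 - 1 = 4

4


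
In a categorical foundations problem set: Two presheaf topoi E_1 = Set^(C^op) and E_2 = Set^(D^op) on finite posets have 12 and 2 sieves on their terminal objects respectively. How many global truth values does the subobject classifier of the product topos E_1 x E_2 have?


In a product of presheaf topoi E_1 x E_2, the subobject classifier
is Omega = Omega_1 x Omega_2 (componentwise), so
|Omega(top)| = |Omega_1(top_1)| * |Omega_2(top_2)|.
= 12 * 2 = 24.

24


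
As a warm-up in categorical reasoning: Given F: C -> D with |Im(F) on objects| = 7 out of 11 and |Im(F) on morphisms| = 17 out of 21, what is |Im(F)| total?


The image of F consists of distinct objects and distinct morphisms.
|Im(F)| on objects = 7
|Im(F)| on morphisms = 17
Total image cardinality = 7 + 17 = 24

24


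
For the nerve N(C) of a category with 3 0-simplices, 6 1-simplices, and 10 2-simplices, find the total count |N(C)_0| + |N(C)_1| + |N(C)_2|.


The 2-skeleton of the nerve N(C) consists of simplices in dimensions 0, 1, 2:
  |N(C)_0| = 3 (objects)
  |N(C)_1| = 6 (morphisms)
  |N(C)_2| = 10 (composable pairs)
Total = 3 + 6 + 10 = 19

19


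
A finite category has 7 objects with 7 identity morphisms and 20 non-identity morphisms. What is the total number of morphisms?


Each object has an identity morphism, giving 7 identities.
Adding the 20 non-identity morphisms:
Total = 7 + 20 = 27

27


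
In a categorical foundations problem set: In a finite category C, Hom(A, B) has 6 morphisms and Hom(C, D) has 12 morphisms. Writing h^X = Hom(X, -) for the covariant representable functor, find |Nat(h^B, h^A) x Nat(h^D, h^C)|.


By the Yoneda lemma, Nat(h^B, h^A) is isomorphic to Hom(A, B),
so |Nat(h^B, h^A)| = |Hom(A, B)| and |Nat(h^D, h^C)| = |Hom(C, D)|.
|Hom(A, B)| = 6, |Hom(C, D)| = 12.
|Nat(h^B, h^A) x Nat(h^D, h^C)| = 6 * 12 = 72

72


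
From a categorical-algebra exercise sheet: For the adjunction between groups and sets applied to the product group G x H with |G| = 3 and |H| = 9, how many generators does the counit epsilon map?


The counit epsilon_K: F(U(K)) -> K of the Free-Forgetful adjunction
maps |K| generators of F(U(K)) into K. For K = G x H (the product group),
|G x H| = |G| * |H|.
Total generators mapped = 3 * 9 = 27.

27


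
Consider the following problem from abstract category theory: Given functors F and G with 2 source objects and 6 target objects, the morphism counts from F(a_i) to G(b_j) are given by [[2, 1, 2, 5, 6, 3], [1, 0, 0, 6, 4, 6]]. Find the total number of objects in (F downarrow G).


Objects of (F downarrow G) are triples (a, b, h: F(a)->G(b)).
The count equals the sum of all entries in the hom-matrix.
sum(row 0) = 19
sum(row 1) = 17
Grand total = 36

36


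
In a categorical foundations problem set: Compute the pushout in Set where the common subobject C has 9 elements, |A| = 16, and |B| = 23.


The pushout A +_C B identifies the images of C in A and B.
|A +_C B| = |A| + |B| - |C| (for injections).
= 16 + 23 - 9 = 30

30


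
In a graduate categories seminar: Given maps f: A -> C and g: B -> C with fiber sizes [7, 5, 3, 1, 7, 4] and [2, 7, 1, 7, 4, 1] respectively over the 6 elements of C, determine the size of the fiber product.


The pullback A x_C B consists of pairs (a, b) with f(a) = g(b).
For each element c in C, the fiber product has |f^-1(c)| * |g^-1(c)| elements.
Summing over C: 7 * 2 + 5 * 7 + 3 * 1 + 1 * 7 + 7 * 4 + 4 * 1
= 14 + 35 + 3 + 7 + 28 + 4 = 91

91


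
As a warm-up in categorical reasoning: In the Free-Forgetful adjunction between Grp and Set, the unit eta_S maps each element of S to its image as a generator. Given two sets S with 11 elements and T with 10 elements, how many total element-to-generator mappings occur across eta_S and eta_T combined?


The unit eta_X: X -> U(F(X)) of the Free-Forgetful adjunction
maps each element of X to a generator of F(X). For X = S + T (disjoint
union in Set), |S + T| = |S| + |T|.
Total mappings = 11 + 10 = 21.

21


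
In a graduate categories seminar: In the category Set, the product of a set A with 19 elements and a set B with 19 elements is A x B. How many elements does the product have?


In Set, the product A x B is the Cartesian product.
By the universal property, |A x B| = |A| * |B|.
|A x B| = 19 * 19 = 361

361


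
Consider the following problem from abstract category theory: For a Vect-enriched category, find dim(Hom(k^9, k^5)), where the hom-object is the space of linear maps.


In Vect-enriched categories, Hom(k^n, k^m) is the space of m x n matrices.
dim(Hom(k^9, k^5)) = 5 * 9 = 45

45


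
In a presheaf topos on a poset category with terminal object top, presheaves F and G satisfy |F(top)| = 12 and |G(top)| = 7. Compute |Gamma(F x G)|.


Global sections of a presheaf on a poset with terminal top satisfy
Gamma(H) ~ H(top). Presheaves admit pointwise products, so
(F x G)(top) = F(top) x G(top) (Cartesian product).
|Gamma(F x G)| = |F(top)| * |G(top)| = 12 * 7 = 84.

84


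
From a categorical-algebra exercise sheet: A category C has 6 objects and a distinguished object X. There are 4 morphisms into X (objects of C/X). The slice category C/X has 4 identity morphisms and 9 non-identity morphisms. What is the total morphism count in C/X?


In the slice category C/X, objects are morphisms to X.
Identity morphisms: 4 (one per object of C/X).
Non-identity morphisms: 9.
Total = 4 + 9 = 13

13


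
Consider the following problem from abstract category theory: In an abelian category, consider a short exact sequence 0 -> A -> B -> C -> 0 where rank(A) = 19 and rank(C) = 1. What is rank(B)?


For a short exact sequence 0 -> A -> B -> C -> 0,
rank is additive: rank(B) = rank(A) + rank(C).
rank(B) = 19 + 1 = 20

20


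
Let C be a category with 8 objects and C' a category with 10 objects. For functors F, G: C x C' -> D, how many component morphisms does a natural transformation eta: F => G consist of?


A natural transformation eta: F => G assigns one component morphism per
object of the domain category.
The domain is the product category C x C', so
|Ob(C x C')| = |Ob(C)| * |Ob(C')| = 8 * 10 = 80.
Therefore eta has 80 component morphisms.

80


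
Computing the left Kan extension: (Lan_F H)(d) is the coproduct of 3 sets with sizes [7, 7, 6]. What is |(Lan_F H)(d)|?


Pointwise, the left Kan extension (Lan_F H)(d) is the colimit, indexed
by the comma category (F downarrow d), of H composed with the
projection (F downarrow d) -> C. Here that colimit is given
as a coproduct (disjoint union) of sets, so its cardinality is the
sum of the sizes of the summands.
Coproduct of sets with sizes: 7 + 7 + 6
= 20

20


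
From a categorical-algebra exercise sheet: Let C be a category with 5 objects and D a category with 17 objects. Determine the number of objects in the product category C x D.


The product category C x D has objects that are pairs (c, d).
Number of pairs = |Ob(C)| * |Ob(D)| = 5 * 17 = 85

85


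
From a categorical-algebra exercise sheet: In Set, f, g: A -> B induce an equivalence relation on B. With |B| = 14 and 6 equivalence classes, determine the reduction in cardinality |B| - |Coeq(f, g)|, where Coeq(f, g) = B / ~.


The coequalizer Coeq(f, g) = B / ~ has one element per equivalence class.
|B| = 14, |Coeq(f, g)| = 6.
|B| - |Coeq(f, g)| = 14 - 6 = 8.

8


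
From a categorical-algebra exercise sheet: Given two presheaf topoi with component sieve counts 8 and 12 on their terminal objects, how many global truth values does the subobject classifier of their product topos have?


In a product of presheaf topoi E_1 x E_2, the subobject classifier
is Omega = Omega_1 x Omega_2 (componentwise), so
|Omega(top)| = |Omega_1(top_1)| * |Omega_2(top_2)|.
= 8 * 12 = 96.

96


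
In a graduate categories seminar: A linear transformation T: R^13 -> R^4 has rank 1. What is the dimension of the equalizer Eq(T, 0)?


The equalizer of f and the zero map is ker(f).
By the rank-nullity theorem: dim(ker(f)) = dim(domain) - rank(f).
dim(ker(f)) = 13 - 1 = 12

12


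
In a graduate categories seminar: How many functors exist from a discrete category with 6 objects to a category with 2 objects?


A functor from a discrete category C to D is determined by
where each object maps. Each of the 6 objects of C can map
to any of the 2 objects of D independently.
Number of functors = 2^6 = 64

64


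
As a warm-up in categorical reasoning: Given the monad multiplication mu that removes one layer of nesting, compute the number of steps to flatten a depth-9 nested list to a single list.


Each application of mu: T^2 -> T removes one layer of nesting.
Starting at depth 9 (i.e., T^9(X)), we need to reach T(X).
Number of mu applications = 9 - 1 = 8

8


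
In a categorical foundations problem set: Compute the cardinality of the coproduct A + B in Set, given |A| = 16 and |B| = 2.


In Set, the coproduct A + B is the disjoint union.
|A + B| = |A| + |B| = 16 + 2 = 18

18


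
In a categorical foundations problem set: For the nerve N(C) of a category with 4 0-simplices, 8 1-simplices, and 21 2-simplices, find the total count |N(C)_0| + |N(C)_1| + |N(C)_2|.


The 2-skeleton of the nerve N(C) consists of simplices in dimensions 0, 1, 2:
  |N(C)_0| = 4 (objects)
  |N(C)_1| = 8 (morphisms)
  |N(C)_2| = 21 (composable pairs)
Total = 4 + 8 + 21 = 33

33


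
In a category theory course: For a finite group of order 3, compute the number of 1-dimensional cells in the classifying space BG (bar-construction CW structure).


In the bar-construction CW model of BG, the n-cells are indexed by
n-tuples [g_1|...|g_n] of non-identity elements of G (degenerate
simplices with some g_i = e do not contribute cells), so there are
(|G| - 1)^n n-cells.
For dim = 1 with |G| = 3:
cells = (3 - 1)^1 = 2^1 = 2

2


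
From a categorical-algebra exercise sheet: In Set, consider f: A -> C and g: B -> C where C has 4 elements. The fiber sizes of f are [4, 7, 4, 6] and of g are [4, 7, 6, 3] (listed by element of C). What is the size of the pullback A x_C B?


The pullback A x_C B consists of pairs (a, b) with f(a) = g(b).
For each element c in C, the fiber product has |f^-1(c)| * |g^-1(c)| elements.
Summing over C: 4 * 4 + 7 * 7 + 4 * 6 + 6 * 3
= 16 + 49 + 24 + 18 = 107

107


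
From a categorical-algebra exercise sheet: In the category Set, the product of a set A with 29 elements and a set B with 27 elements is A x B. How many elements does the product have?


In Set, the product A x B is the Cartesian product.
By the universal property, |A x B| = |A| * |B|.
|A x B| = 29 * 27 = 783

783


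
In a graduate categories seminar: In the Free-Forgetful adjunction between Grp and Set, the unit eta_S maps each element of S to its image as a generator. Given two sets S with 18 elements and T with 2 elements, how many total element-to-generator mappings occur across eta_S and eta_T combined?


The unit eta_X: X -> U(F(X)) of the Free-Forgetful adjunction
maps each element of X to a generator of F(X). For X = S + T (disjoint
union in Set), |S + T| = |S| + |T|.
Total mappings = 18 + 2 = 20.

20


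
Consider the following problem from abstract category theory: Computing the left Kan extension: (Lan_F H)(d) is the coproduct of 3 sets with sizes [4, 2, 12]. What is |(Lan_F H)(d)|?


Pointwise, the left Kan extension (Lan_F H)(d) is the colimit, indexed
by the comma category (F downarrow d), of H composed with the
projection (F downarrow d) -> C. Here that colimit is given
as a coproduct (disjoint union) of sets, so its cardinality is the
sum of the sizes of the summands.
Coproduct of sets with sizes: 4 + 2 + 12
= 18

18


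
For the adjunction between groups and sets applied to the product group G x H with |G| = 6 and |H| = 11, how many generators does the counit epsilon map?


The counit epsilon_K: F(U(K)) -> K of the Free-Forgetful adjunction
maps |K| generators of F(U(K)) into K. For K = G x H (the product group),
|G x H| = |G| * |H|.
Total generators mapped = 6 * 11 = 66.

66


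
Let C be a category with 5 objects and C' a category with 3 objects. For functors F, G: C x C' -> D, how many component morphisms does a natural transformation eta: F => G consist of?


A natural transformation eta: F => G assigns one component morphism per
object of the domain category.
The domain is the product category C x C', so
|Ob(C x C')| = |Ob(C)| * |Ob(C')| = 5 * 3 = 15.
Therefore eta has 15 component morphisms.

15


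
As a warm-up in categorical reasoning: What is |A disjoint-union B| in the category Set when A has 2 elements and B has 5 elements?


In Set, the coproduct A + B is the disjoint union.
|A + B| = |A| + |B| = 2 + 5 = 7

7


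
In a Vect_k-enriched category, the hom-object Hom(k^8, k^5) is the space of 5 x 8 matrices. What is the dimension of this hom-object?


In Vect-enriched categories, Hom(k^n, k^m) is the space of m x n matrices.
dim(Hom(k^8, k^5)) = 5 * 8 = 40

40


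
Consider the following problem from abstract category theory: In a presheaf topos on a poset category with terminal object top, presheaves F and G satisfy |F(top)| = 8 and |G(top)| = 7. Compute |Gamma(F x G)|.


Global sections of a presheaf on a poset with terminal top satisfy
Gamma(H) ~ H(top). Presheaves admit pointwise products, so
(F x G)(top) = F(top) x G(top) (Cartesian product).
|Gamma(F x G)| = |F(top)| * |G(top)| = 8 * 7 = 56.

56


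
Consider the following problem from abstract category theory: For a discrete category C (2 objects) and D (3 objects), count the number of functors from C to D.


A functor from a discrete category C to D is determined by
where each object maps. Each of the 2 objects of C can map
to any of the 3 objects of D independently.
Number of functors = 3^2 = 9

9


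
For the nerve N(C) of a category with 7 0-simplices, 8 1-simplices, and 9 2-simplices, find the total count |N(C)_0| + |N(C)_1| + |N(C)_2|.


The 2-skeleton of the nerve N(C) consists of simplices in dimensions 0, 1, 2:
  |N(C)_0| = 7 (objects)
  |N(C)_1| = 8 (morphisms)
  |N(C)_2| = 9 (composable pairs)
Total = 7 + 8 + 9 = 24

24


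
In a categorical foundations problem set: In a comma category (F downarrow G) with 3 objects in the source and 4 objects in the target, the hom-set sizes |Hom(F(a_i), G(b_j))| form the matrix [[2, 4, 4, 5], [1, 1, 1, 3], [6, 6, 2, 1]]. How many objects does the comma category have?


Objects of (F downarrow G) are triples (a, b, h: F(a)->G(b)).
The count equals the sum of all entries in the hom-matrix.
sum(row 0) = 15
sum(row 1) = 6
sum(row 2) = 15
Grand total = 36

36


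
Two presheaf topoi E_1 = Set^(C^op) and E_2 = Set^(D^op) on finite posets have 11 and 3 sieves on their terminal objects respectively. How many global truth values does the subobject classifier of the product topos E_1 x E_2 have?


In a product of presheaf topoi E_1 x E_2, the subobject classifier
is Omega = Omega_1 x Omega_2 (componentwise), so
|Omega(top)| = |Omega_1(top_1)| * |Omega_2(top_2)|.
= 11 * 3 = 33.

33


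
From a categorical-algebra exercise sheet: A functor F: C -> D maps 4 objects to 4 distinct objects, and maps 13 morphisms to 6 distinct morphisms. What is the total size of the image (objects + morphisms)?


The image of F consists of distinct objects and distinct morphisms.
|Im(F)| on objects = 4
|Im(F)| on morphisms = 6
Total image cardinality = 4 + 6 = 10

10


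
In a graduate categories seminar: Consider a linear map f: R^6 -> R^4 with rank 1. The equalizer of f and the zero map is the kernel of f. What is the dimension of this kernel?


The equalizer of f and the zero map is ker(f).
By the rank-nullity theorem: dim(ker(f)) = dim(domain) - rank(f).
dim(ker(f)) = 6 - 1 = 5

5


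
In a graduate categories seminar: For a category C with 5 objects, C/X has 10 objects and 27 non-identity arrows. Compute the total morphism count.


In the slice category C/X, objects are morphisms to X.
Identity morphisms: 10 (one per object of C/X).
Non-identity morphisms: 27.
Total = 10 + 27 = 37

37


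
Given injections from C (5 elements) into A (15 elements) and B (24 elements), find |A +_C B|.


The pushout A +_C B identifies the images of C in A and B.
|A +_C B| = |A| + |B| - |C| (for injections).
= 15 + 24 - 5 = 34

34


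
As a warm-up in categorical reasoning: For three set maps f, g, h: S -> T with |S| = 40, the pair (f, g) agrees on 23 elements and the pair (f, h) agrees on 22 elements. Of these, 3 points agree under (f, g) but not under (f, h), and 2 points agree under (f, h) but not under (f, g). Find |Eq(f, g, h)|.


Eq(f, g, h) is the triple-agreement set: points in S where all three
maps take the same value. Using inclusion-exclusion on the pairwise data:
Pair (f, g) agrees on 23 points; pair (f, h) on 22 points.
Points agreeing under (f, g) but not (f, h) = 3; under (f, h) but not (f, g) = 2.
Triple-agreement = agreement-in-(f, g) minus points that agree under (f, g) but not (f, h):
|Eq(f, g, h)| = 23 - 3 = 20
(cross-check via (f, h): 22 - 2 = 20.)

20


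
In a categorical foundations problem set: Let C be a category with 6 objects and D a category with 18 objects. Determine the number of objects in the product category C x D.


The product category C x D has objects that are pairs (c, d).
Number of pairs = |Ob(C)| * |Ob(D)| = 6 * 18 = 108

108


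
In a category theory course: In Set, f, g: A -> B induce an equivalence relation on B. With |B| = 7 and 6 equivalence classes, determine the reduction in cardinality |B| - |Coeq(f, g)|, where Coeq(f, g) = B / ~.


The coequalizer Coeq(f, g) = B / ~ has one element per equivalence class.
|B| = 7, |Coeq(f, g)| = 6.
|B| - |Coeq(f, g)| = 7 - 6 = 1.

1


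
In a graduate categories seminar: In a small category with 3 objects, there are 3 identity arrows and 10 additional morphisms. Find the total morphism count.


Each object has an identity morphism, giving 3 identities.
Adding the 10 non-identity morphisms:
Total = 3 + 10 = 13

13


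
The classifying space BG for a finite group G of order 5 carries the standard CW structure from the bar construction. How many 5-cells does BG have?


In the bar-construction CW model of BG, the n-cells are indexed by
n-tuples [g_1|...|g_n] of non-identity elements of G (degenerate
simplices with some g_i = e do not contribute cells), so there are
(|G| - 1)^n n-cells.
For dim = 5 with |G| = 5:
cells = (5 - 1)^5 = 4^5 = 1024

1024


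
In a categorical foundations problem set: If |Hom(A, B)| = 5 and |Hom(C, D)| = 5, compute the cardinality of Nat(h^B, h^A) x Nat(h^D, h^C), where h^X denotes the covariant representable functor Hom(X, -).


By the Yoneda lemma, Nat(h^B, h^A) is isomorphic to Hom(A, B),
so |Nat(h^B, h^A)| = |Hom(A, B)| and |Nat(h^D, h^C)| = |Hom(C, D)|.
|Hom(A, B)| = 5, |Hom(C, D)| = 5.
|Nat(h^B, h^A) x Nat(h^D, h^C)| = 5 * 5 = 25

25


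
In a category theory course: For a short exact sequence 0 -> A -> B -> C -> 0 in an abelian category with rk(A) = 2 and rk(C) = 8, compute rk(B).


For a short exact sequence 0 -> A -> B -> C -> 0,
rank is additive: rank(B) = rank(A) + rank(C).
rank(B) = 2 + 8 = 10

10


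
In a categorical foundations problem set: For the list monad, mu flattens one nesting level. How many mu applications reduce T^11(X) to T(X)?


Each application of mu: T^2 -> T removes one layer of nesting.
Starting at depth 11 (i.e., T^11(X)), we need to reach T(X).
Number of mu applications = 11 - 1 = 10

10


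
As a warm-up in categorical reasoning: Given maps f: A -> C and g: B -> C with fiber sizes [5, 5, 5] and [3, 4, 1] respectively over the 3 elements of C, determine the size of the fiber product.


The pullback A x_C B consists of pairs (a, b) with f(a) = g(b).
For each element c in C, the fiber product has |f^-1(c)| * |g^-1(c)| elements.
Summing over C: 5 * 3 + 5 * 4 + 5 * 1
= 15 + 20 + 5 = 40

40


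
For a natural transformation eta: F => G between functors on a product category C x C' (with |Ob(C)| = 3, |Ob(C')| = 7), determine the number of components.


A natural transformation eta: F => G assigns one component morphism per
object of the domain category.
The domain is the product category C x C', so
|Ob(C x C')| = |Ob(C)| * |Ob(C')| = 3 * 7 = 21.
Therefore eta has 21 component morphisms.

21


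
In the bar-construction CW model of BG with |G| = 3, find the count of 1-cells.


In the bar-construction CW model of BG, the n-cells are indexed by
n-tuples [g_1|...|g_n] of non-identity elements of G (degenerate
simplices with some g_i = e do not contribute cells), so there are
(|G| - 1)^n n-cells.
For dim = 1 with |G| = 3:
cells = (3 - 1)^1 = 2^1 = 2

2


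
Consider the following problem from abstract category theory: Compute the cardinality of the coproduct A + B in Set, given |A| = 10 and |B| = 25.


In Set, the coproduct A + B is the disjoint union.
|A + B| = |A| + |B| = 10 + 25 = 35

35


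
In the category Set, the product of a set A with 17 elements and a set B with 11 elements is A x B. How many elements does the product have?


In Set, the product A x B is the Cartesian product.
By the universal property, |A x B| = |A| * |B|.
|A x B| = 17 * 11 = 187

187


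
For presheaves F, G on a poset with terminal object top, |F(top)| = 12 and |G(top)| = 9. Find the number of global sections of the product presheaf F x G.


Global sections of a presheaf on a poset with terminal top satisfy
Gamma(H) ~ H(top). Presheaves admit pointwise products, so
(F x G)(top) = F(top) x G(top) (Cartesian product).
|Gamma(F x G)| = |F(top)| * |G(top)| = 12 * 9 = 108.

108


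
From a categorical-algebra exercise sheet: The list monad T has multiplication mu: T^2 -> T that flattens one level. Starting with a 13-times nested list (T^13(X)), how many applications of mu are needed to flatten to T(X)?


Each application of mu: T^2 -> T removes one layer of nesting.
Starting at depth 13 (i.e., T^13(X)), we need to reach T(X).
Number of mu applications = 13 - 1 = 12

12


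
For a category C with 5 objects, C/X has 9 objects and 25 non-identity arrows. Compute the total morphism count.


In the slice category C/X, objects are morphisms to X.
Identity morphisms: 9 (one per object of C/X).
Non-identity morphisms: 25.
Total = 9 + 25 = 34

34
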